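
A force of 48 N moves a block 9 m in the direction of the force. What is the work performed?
W = F·d = (48)(9) = 432.0 J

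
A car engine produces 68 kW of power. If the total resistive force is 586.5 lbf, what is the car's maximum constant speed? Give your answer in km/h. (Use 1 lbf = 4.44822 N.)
Convert to SI: F = 2608.88 N
P = Fv ⇒ v = P/F = 68000 W/2608.88 N = 26.0648 m/s = 93.83 km/h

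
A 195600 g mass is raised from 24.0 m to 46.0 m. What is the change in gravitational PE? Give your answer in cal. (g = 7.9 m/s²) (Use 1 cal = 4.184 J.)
Convert to SI: m = 195.6 kg, Δh = 22.0 m
ΔPE = mgΔh = (195.6)(7.9)(22.0) = 33995.3 J = 8125 cal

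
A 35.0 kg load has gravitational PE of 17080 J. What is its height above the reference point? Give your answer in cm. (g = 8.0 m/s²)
h = PE/(mg) = 17080.0/(35.0·8.0) = 61.0 m = 6100 cm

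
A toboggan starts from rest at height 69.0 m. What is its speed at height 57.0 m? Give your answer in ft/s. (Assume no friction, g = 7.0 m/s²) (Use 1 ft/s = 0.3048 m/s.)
mgh₁ = mgh₂ + ½mv² ⇒ v = √(2g(h₁−h₂)) = √(2·7.0·12.0) = 12.9615 m/s = 42.52 ft/s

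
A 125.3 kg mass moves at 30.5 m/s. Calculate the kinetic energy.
KE = ½mv² = ½(125.3)(30.5)² = 58280 J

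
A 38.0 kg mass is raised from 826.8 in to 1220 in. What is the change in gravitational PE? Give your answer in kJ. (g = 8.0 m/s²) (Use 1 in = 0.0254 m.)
Convert to SI: m = 38.0 kg, Δh = 9.98728 m
ΔPE = mgΔh = (38.0)(8.0)(9.98728) = 3036.13 J = 3.036 kJ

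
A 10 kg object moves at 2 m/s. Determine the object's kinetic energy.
KE = ½mv² = ½(10)(2)² = 20.0 J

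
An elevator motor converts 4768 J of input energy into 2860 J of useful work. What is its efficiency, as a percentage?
η = W_out/W_in = 2860/4768 = 59.98%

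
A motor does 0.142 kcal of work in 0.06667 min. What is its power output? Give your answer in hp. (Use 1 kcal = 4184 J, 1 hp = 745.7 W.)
Convert to SI: W = 594.128 J, t = 4.0002 s
P = W/t = 594.128/4.0002 = 148.525 W = 0.1992 hp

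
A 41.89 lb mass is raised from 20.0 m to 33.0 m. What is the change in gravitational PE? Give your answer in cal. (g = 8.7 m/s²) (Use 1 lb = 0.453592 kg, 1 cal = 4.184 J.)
Convert to SI: m = 19.001 kg, Δh = 13.0 m
ΔPE = mgΔh = (19.001)(8.7)(13.0) = 2149.01 J = 513.6 cal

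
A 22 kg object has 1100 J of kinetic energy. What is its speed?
v = √(2·KE/m) = √(2·1100/22) = 10.0 m/s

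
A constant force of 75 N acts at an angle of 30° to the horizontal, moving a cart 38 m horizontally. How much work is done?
W = F·d·cosθ = (75)(38)cos(30°) = 2468 J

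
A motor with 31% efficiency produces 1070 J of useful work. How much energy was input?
W_in = W_out/η = 1070/0.31 = 3452 J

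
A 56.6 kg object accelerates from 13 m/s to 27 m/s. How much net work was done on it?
W = ΔKE = ½m(v₂² − v₁²) = ½(56.6)(27² − 13²) = 15848.0 J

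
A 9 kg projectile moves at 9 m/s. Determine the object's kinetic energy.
KE = ½mv² = ½(9)(9)² = 364.5 J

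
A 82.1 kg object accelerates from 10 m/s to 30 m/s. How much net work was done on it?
W = ΔKE = ½m(v₂² − v₁²) = ½(82.1)(30² − 10²) = 32840.0 J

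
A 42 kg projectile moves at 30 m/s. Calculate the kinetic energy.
KE = ½mv² = ½(42)(30)² = 18900.0 J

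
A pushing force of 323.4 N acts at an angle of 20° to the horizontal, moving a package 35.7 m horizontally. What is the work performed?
W = F·d·cosθ = (323.4)(35.7)cos(20°) = 10850 J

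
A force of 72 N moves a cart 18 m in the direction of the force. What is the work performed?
W = F·d = (72)(18) = 1296 J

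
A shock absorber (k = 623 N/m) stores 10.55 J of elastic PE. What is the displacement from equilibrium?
x = √(2·PE/k) = √(2·10.55/623) = 0.184 m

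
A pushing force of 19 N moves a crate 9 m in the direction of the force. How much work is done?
W = F·d = (19)(9) = 171.0 J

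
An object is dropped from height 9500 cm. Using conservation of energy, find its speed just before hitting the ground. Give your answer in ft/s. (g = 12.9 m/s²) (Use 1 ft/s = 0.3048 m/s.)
Convert to SI: h = 95.0 m
mgh = ½mv² ⇒ v = √(2gh) = √(2·12.9·95.0) = 49.5076 m/s = 162.4 ft/s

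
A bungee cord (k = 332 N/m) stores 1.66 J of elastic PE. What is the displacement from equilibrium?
x = √(2·PE/k) = √(2·1.66/332) = 0.1 m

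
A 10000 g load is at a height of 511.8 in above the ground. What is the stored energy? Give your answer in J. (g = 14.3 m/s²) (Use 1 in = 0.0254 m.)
Convert to SI: m = 10.0 kg, h = 12.9997 m
PE = mgh = (10.0)(14.3)(12.9997) = 1859 J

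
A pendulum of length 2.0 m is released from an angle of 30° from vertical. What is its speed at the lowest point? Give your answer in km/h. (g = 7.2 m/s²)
h = L(1 − cosθ) = 2.0(1 − cos30°) = 0.267949 m
v = √(2gh) = √(2·7.2·0.267949) = 1.9643 m/s = 7.071 km/h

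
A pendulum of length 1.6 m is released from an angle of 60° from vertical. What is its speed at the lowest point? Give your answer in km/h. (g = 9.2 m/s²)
h = L(1 − cosθ) = 1.6(1 − cos60°) = 0.8 m
v = √(2gh) = √(2·9.2·0.8) = 3.83667 m/s = 13.81 km/h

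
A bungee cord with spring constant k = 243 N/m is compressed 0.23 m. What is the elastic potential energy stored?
PE = ½kx² = ½(243)(0.23)² = 6.427 J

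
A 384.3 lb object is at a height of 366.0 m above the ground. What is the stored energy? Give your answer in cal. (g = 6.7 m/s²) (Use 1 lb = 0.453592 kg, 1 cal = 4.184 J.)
Convert to SI: m = 174.315 kg, h = 366.0 m
PE = mgh = (174.315)(6.7)(366.0) = 427456 J = 102200 cal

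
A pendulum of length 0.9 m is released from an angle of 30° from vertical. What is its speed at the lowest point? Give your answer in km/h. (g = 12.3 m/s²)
h = L(1 − cosθ) = 0.9(1 − cos30°) = 0.120577 m
v = √(2gh) = √(2·12.3·0.120577) = 1.72227 m/s = 6.2 km/h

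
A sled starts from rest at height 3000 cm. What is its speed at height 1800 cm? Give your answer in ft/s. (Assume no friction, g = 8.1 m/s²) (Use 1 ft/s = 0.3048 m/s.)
Convert to SI: h₁−h₂ = 12.0 m
mgh₁ = mgh₂ + ½mv² ⇒ v = √(2g(h₁−h₂)) = √(2·8.1·12.0) = 13.9427 m/s = 45.74 ft/s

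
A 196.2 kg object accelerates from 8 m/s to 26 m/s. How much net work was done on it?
W = ΔKE = ½m(v₂² − v₁²) = ½(196.2)(26² − 8²) = 60037.2 J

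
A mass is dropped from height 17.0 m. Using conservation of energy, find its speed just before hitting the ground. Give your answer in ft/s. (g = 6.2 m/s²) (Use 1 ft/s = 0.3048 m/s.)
mgh = ½mv² ⇒ v = √(2gh) = √(2·6.2·17.0) = 14.519 m/s = 47.63 ft/s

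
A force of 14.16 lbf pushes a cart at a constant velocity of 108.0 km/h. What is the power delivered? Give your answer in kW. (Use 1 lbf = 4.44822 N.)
Convert to SI: F = 62.9868 N, v = 30.0 m/s
P = Fv = (62.9868)(30.0) = 1889.6 W = 1.89 kW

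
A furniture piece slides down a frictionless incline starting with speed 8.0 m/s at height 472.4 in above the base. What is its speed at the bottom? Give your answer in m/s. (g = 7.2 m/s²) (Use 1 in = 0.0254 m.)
Convert to SI: v₀ = 8.0 m/s, h = 11.999 m
½mv₀² + mgh = ½mv² ⇒ v = √(v₀² + 2gh) = √(8.0² + 2·7.2·11.999) = 15.39 m/s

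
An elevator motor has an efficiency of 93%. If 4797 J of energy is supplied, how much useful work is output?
W_out = η·W_in = 0.93·4797 = 4461.21 J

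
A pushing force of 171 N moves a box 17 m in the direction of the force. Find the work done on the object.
W = F·d = (171)(17) = 2907 J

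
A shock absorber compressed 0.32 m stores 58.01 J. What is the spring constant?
k = 2·PE/x² = 2·58.01/(0.32)² = 1133 N/m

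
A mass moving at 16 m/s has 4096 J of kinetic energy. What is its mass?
m = 2·KE/v² = 2·4096/(16)² = 32.0 kg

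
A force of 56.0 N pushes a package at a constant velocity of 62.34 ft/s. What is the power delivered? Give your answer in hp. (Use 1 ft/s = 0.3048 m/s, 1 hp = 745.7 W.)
Convert to SI: F = 56.0 N, v = 19.0012 m/s
P = Fv = (56.0)(19.0012) = 1064.07 W = 1.427 hp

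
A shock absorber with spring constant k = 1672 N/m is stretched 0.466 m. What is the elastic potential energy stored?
PE = ½kx² = ½(1672)(0.466)² = 181.5 J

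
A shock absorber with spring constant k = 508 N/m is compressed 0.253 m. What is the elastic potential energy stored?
PE = ½kx² = ½(508)(0.253)² = 16.26 J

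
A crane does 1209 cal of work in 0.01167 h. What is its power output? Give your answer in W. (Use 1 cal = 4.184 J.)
Convert to SI: W = 5058.46 J, t = 42.012 s
P = W/t = 5058.46/42.012 = 120.4 W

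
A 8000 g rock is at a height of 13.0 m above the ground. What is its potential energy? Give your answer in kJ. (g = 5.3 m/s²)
Convert to SI: m = 8.0 kg, h = 13.0 m
PE = mgh = (8.0)(5.3)(13.0) = 551.2 J = 0.5512 kJ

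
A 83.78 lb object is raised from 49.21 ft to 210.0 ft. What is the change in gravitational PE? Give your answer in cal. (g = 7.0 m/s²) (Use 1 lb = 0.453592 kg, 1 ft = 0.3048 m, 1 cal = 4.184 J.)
Convert to SI: m = 38.0019 kg, Δh = 49.0088 m
ΔPE = mgΔh = (38.0019)(7.0)(49.0088) = 13037.0 J = 3116 cal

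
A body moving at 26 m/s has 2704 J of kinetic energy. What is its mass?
m = 2·KE/v² = 2·2704/(26)² = 8.0 kg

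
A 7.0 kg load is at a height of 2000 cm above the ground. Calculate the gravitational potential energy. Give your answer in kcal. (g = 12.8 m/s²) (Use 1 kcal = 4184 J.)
Convert to SI: m = 7.0 kg, h = 20.0 m
PE = mgh = (7.0)(12.8)(20.0) = 1792.0 J = 0.4283 kcal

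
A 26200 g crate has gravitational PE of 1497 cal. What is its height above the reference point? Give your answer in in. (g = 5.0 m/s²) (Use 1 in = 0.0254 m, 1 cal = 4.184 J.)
Convert to SI: m = 26.2 kg, PE = 6263.45 J
h = PE/(mg) = 6263.45/(26.2·5.0) = 47.8126 m = 1882 in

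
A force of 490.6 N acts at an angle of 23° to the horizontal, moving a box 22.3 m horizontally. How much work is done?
W = F·d·cosθ = (490.6)(22.3)cos(23°) = 10070 J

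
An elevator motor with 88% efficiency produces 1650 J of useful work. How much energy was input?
W_in = W_out/η = 1650/0.88 = 1875 J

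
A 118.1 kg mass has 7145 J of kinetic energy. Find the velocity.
v = √(2·KE/m) = √(2·7145/118.1) = 11.0 m/s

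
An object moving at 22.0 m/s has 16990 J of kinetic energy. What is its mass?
m = 2·KE/v² = 2·16990/(22.0)² = 70.21 kg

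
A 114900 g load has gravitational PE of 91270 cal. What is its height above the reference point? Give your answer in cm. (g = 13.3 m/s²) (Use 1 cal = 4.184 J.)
Convert to SI: m = 114.9 kg, PE = 381874 J
h = PE/(mg) = 381874/(114.9·13.3) = 249.89 m = 24990 cm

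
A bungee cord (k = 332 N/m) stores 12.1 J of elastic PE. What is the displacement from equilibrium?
x = √(2·PE/k) = √(2·12.1/332) = 0.27 m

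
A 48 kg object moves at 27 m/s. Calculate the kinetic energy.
KE = ½mv² = ½(48)(27)² = 17496.0 J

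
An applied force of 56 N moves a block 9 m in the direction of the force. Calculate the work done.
W = F·d = (56)(9) = 504.0 J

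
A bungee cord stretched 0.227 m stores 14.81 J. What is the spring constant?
k = 2·PE/x² = 2·14.81/(0.227)² = 574.8 N/m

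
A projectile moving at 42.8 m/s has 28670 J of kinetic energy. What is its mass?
m = 2·KE/v² = 2·28670/(42.8)² = 31.3 kg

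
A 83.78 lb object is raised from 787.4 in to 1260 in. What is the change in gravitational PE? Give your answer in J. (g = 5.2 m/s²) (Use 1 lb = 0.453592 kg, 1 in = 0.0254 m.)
Convert to SI: m = 38.0019 kg, Δh = 12.004 m
ΔPE = mgΔh = (38.0019)(5.2)(12.004) = 2372 J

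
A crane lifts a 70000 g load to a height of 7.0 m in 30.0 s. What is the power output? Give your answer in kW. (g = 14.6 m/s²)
Convert to SI: m = 70.0 kg, h = 7.0 m, t = 30.0 s
P = mgh/t = (70.0)(14.6)(7.0)/30.0 = 238.467 W = 0.2385 kW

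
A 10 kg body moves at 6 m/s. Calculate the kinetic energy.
KE = ½mv² = ½(10)(6)² = 180.0 J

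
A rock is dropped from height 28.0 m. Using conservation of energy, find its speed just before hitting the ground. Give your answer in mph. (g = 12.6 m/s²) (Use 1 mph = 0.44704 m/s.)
mgh = ½mv² ⇒ v = √(2gh) = √(2·12.6·28.0) = 26.5631 m/s = 59.42 mph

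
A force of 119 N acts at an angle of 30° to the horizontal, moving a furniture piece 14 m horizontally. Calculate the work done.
W = F·d·cosθ = (119)(14)cos(30°) = 1443 J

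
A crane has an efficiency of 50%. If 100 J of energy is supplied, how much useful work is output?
W_out = η·W_in = 0.5·100 = 50.0 J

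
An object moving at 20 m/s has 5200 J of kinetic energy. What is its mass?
m = 2·KE/v² = 2·5200/(20)² = 26.0 kg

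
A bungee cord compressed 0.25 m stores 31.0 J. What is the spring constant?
k = 2·PE/x² = 2·31.0/(0.25)² = 992.0 N/m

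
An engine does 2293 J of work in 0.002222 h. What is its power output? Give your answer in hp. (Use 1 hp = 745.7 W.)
Convert to SI: W = 2293.0 J, t = 7.9992 s
P = W/t = 2293.0/7.9992 = 286.654 W = 0.3844 hp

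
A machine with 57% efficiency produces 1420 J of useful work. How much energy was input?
W_in = W_out/η = 1420/0.57 = 2491 J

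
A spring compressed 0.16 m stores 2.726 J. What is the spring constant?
k = 2·PE/x² = 2·2.726/(0.16)² = 213.0 N/m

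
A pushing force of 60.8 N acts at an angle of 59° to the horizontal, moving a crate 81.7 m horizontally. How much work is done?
W = F·d·cosθ = (60.8)(81.7)cos(59°) = 2558 J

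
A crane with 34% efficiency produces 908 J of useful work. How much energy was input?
W_in = W_out/η = 908/0.34 = 2671 J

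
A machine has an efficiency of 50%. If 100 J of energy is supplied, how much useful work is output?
W_out = η·W_in = 0.5·100 = 50.0 J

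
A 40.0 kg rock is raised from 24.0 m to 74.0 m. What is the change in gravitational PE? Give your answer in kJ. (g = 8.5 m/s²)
ΔPE = mgΔh = (40.0)(8.5)(50.0) = 17000.0 J = 17.0 kJ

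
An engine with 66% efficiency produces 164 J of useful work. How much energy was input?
W_in = W_out/η = 164/0.66 = 248.5 J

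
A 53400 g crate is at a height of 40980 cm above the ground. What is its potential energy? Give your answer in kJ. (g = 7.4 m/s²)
Convert to SI: m = 53.4 kg, h = 409.8 m
PE = mgh = (53.4)(7.4)(409.8) = 161937 J = 161.9 kJ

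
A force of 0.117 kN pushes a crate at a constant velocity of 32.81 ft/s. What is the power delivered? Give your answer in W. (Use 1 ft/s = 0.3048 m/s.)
Convert to SI: F = 117.0 N, v = 10.0005 m/s
P = Fv = (117.0)(10.0005) = 1170 W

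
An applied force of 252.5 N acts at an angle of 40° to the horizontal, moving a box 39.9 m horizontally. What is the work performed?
W = F·d·cosθ = (252.5)(39.9)cos(40°) = 7718 J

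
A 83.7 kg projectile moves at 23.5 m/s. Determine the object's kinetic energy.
KE = ½mv² = ½(83.7)(23.5)² = 23110 J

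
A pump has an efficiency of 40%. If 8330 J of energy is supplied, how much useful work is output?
W_out = η·W_in = 0.4·8330 = 3332.0 J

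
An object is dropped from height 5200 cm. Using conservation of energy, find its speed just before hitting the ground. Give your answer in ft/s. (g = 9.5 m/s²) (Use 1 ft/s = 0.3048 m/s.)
Convert to SI: h = 52.0 m
mgh = ½mv² ⇒ v = √(2gh) = √(2·9.5·52.0) = 31.4325 m/s = 103.1 ft/s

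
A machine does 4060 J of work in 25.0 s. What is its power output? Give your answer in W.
P = W/t = 4060.0/25.0 = 162.4 W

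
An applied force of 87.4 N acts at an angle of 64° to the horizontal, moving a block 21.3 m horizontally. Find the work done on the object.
W = F·d·cosθ = (87.4)(21.3)cos(64°) = 816.1 J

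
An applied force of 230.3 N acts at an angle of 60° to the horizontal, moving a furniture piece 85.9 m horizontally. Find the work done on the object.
W = F·d·cosθ = (230.3)(85.9)cos(60°) = 9891 J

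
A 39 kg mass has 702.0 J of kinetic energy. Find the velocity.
v = √(2·KE/m) = √(2·702.0/39) = 6.0 m/s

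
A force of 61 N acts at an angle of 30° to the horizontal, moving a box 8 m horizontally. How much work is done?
W = F·d·cosθ = (61)(8)cos(30°) = 422.6 J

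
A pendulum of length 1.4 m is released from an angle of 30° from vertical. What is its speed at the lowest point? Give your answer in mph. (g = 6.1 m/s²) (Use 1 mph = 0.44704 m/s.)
h = L(1 − cosθ) = 1.4(1 − cos30°) = 0.187564 m
v = √(2gh) = √(2·6.1·0.187564) = 1.51271 m/s = 3.384 mph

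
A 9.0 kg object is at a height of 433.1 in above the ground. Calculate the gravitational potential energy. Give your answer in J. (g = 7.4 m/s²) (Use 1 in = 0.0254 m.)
Convert to SI: m = 9.0 kg, h = 11.0007 m
PE = mgh = (9.0)(7.4)(11.0007) = 732.6 J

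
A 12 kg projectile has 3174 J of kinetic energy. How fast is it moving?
v = √(2·KE/m) = √(2·3174/12) = 23.0 m/s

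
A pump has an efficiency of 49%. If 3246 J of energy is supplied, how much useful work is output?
W_out = η·W_in = 0.49·3246 = 1590.54 J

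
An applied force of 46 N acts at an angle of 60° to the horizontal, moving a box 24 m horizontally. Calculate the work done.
W = F·d·cosθ = (46)(24)cos(60°) = 552.0 J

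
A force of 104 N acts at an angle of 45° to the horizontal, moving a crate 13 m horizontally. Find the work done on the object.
W = F·d·cosθ = (104)(13)cos(45°) = 956.0 J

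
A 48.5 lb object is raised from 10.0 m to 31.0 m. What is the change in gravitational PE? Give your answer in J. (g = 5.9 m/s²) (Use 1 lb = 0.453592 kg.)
Convert to SI: m = 21.9992 kg, Δh = 21.0 m
ΔPE = mgΔh = (21.9992)(5.9)(21.0) = 2726 J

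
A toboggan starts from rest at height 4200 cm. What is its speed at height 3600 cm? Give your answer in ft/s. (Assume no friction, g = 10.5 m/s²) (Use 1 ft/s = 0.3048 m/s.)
Convert to SI: h₁−h₂ = 6.0 m
mgh₁ = mgh₂ + ½mv² ⇒ v = √(2g(h₁−h₂)) = √(2·10.5·6.0) = 11.225 m/s = 36.83 ft/s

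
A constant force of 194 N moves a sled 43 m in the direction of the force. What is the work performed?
W = F·d = (194)(43) = 8342 J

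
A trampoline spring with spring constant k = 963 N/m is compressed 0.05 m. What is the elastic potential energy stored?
PE = ½kx² = ½(963)(0.05)² = 1.204 J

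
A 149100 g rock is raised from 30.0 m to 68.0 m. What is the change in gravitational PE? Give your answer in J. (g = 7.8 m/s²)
Convert to SI: m = 149.1 kg, Δh = 38.0 m
ΔPE = mgΔh = (149.1)(7.8)(38.0) = 44190 J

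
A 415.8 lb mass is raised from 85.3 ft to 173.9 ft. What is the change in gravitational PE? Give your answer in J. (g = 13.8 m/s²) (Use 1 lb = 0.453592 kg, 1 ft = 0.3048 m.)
Convert to SI: m = 188.604 kg, Δh = 27.0053 m
ΔPE = mgΔh = (188.604)(13.8)(27.0053) = 70290 J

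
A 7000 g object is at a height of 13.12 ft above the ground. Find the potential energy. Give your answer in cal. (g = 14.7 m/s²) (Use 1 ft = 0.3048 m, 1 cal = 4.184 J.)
Convert to SI: m = 7.0 kg, h = 3.99898 m
PE = mgh = (7.0)(14.7)(3.99898) = 411.495 J = 98.35 cal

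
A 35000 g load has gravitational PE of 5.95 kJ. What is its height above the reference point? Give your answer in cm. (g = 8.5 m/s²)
Convert to SI: m = 35.0 kg, PE = 5950.0 J
h = PE/(mg) = 5950.0/(35.0·8.5) = 20.0 m = 2000 cm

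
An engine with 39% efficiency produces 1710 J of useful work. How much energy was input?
W_in = W_out/η = 1710/0.39 = 4385 J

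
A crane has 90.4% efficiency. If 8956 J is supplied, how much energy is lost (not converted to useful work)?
W_lost = W_in(1 − η) = 8956·(1 − 0.904) = 859.8 J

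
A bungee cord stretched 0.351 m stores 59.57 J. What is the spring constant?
k = 2·PE/x² = 2·59.57/(0.351)² = 967.0 N/m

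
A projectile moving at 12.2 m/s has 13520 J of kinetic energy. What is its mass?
m = 2·KE/v² = 2·13520/(12.2)² = 181.7 kg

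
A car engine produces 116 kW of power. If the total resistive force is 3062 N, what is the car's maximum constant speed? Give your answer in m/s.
P = Fv ⇒ v = P/F = 116000 W/3062.0 N = 37.88 m/s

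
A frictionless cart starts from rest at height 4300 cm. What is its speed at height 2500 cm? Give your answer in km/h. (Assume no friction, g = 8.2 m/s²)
Convert to SI: h₁−h₂ = 18.0 m
mgh₁ = mgh₂ + ½mv² ⇒ v = √(2g(h₁−h₂)) = √(2·8.2·18.0) = 17.1814 m/s = 61.85 km/h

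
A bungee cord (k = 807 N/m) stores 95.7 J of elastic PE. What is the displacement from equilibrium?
x = √(2·PE/k) = √(2·95.7/807) = 0.487 m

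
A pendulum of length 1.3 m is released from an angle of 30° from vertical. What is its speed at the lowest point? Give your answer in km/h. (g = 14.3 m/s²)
h = L(1 − cosθ) = 1.3(1 − cos30°) = 0.174167 m
v = √(2gh) = √(2·14.3·0.174167) = 2.23185 m/s = 8.035 km/h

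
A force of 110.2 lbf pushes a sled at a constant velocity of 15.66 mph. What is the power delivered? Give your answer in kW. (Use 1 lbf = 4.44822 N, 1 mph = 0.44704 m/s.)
Convert to SI: F = 490.194 N, v = 7.00065 m/s
P = Fv = (490.194)(7.00065) = 3431.67 W = 3.432 kW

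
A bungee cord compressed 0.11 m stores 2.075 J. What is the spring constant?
k = 2·PE/x² = 2·2.075/(0.11)² = 343.0 N/m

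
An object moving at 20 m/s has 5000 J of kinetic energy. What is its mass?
m = 2·KE/v² = 2·5000/(20)² = 25.0 kg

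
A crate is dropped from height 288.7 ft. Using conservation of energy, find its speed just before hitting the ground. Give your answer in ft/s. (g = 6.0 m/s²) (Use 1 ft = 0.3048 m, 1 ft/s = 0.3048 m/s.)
Convert to SI: h = 87.9958 m
mgh = ½mv² ⇒ v = √(2gh) = √(2·6.0·87.9958) = 32.4954 m/s = 106.6 ft/s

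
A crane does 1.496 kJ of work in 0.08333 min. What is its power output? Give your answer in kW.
Convert to SI: W = 1496.0 J, t = 4.9998 s
P = W/t = 1496.0/4.9998 = 299.212 W = 0.2992 kW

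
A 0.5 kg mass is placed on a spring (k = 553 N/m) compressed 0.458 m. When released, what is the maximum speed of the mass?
½kx² = ½mv² ⇒ v = x√(k/m) = (0.458)√(553/0.5) = 15.23 m/s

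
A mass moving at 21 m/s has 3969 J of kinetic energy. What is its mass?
m = 2·KE/v² = 2·3969/(21)² = 18.0 kg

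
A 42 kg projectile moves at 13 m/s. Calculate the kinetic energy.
KE = ½mv² = ½(42)(13)² = 3549.0 J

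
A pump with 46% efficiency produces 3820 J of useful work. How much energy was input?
W_in = W_out/η = 3820/0.46 = 8304 J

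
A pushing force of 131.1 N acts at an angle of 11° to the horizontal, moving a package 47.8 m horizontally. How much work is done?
W = F·d·cosθ = (131.1)(47.8)cos(11°) = 6151 J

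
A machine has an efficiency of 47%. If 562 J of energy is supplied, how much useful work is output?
W_out = η·W_in = 0.47·562 = 264.14 J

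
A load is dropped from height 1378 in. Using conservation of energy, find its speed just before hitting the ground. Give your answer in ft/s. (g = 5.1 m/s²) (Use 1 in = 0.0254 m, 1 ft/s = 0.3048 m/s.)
Convert to SI: h = 35.0012 m
mgh = ½mv² ⇒ v = √(2gh) = √(2·5.1·35.0012) = 18.8948 m/s = 61.99 ft/s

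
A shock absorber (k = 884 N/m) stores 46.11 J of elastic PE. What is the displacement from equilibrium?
x = √(2·PE/k) = √(2·46.11/884) = 0.323 m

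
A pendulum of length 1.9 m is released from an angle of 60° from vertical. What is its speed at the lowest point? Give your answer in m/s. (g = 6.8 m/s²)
h = L(1 − cosθ) = 1.9(1 − cos60°) = 0.95 m
v = √(2gh) = √(2·6.8·0.95) = 3.594 m/s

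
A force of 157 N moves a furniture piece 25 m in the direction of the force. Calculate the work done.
W = F·d = (157)(25) = 3925 J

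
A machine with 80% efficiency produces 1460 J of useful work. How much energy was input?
W_in = W_out/η = 1460/0.8 = 1825 J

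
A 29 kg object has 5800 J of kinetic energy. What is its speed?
v = √(2·KE/m) = √(2·5800/29) = 20.0 m/s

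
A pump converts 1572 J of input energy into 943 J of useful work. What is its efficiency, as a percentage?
η = W_out/W_in = 943/1572 = 59.99%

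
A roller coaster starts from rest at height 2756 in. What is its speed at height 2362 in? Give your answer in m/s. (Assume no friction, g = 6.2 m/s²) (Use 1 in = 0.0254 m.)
Convert to SI: h₁−h₂ = 10.0076 m
mgh₁ = mgh₂ + ½mv² ⇒ v = √(2g(h₁−h₂)) = √(2·6.2·10.0076) = 11.14 m/s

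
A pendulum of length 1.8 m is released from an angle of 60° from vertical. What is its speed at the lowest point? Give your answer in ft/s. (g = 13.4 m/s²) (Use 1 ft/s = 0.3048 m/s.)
h = L(1 − cosθ) = 1.8(1 − cos60°) = 0.9 m
v = √(2gh) = √(2·13.4·0.9) = 4.91121 m/s = 16.11 ft/s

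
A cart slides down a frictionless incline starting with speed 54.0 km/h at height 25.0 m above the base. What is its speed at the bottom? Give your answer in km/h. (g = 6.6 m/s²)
Convert to SI: v₀ = 15.0 m/s, h = 25.0 m
½mv₀² + mgh = ½mv² ⇒ v = √(v₀² + 2gh) = √(15.0² + 2·6.6·25.0) = 23.5584 m/s = 84.81 km/h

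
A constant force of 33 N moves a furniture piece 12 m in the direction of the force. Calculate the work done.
W = F·d = (33)(12) = 396.0 J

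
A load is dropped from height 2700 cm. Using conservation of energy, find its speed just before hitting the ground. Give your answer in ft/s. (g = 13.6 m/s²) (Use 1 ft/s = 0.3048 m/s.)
Convert to SI: h = 27.0 m
mgh = ½mv² ⇒ v = √(2gh) = √(2·13.6·27.0) = 27.0998 m/s = 88.91 ft/s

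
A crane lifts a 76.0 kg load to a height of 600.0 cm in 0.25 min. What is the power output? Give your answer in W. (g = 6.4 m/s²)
Convert to SI: m = 76.0 kg, h = 6.0 m, t = 15.0 s
P = mgh/t = (76.0)(6.4)(6.0)/15.0 = 194.6 W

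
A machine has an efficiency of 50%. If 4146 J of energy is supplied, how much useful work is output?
W_out = η·W_in = 0.5·4146 = 2073.0 J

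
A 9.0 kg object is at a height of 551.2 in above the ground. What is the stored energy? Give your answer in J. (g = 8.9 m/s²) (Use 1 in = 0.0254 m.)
Convert to SI: m = 9.0 kg, h = 14.0005 m
PE = mgh = (9.0)(8.9)(14.0005) = 1121 J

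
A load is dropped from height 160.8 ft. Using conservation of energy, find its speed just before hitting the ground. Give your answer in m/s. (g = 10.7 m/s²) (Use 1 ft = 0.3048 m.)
Convert to SI: h = 49.0118 m
mgh = ½mv² ⇒ v = √(2gh) = √(2·10.7·49.0118) = 32.39 m/s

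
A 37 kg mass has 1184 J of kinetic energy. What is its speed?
v = √(2·KE/m) = √(2·1184/37) = 8.0 m/s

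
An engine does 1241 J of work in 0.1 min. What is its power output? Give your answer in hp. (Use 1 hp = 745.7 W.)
Convert to SI: W = 1241.0 J, t = 6.0 s
P = W/t = 1241.0/6.0 = 206.833 W = 0.2774 hp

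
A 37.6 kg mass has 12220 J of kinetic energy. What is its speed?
v = √(2·KE/m) = √(2·12220/37.6) = 25.5 m/s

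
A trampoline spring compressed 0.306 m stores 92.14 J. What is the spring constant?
k = 2·PE/x² = 2·92.14/(0.306)² = 1968 N/m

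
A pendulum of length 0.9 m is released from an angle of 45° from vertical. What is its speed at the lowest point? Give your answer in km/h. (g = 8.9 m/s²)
h = L(1 − cosθ) = 0.9(1 − cos45°) = 0.263604 m
v = √(2gh) = √(2·8.9·0.263604) = 2.16614 m/s = 7.798 km/h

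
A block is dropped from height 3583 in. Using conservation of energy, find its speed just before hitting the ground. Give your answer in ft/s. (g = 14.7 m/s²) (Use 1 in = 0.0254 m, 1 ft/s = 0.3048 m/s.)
Convert to SI: h = 91.0082 m
mgh = ½mv² ⇒ v = √(2gh) = √(2·14.7·91.0082) = 51.7266 m/s = 169.7 ft/s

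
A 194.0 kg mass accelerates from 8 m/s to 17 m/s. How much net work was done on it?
W = ΔKE = ½m(v₂² − v₁²) = ½(194.0)(17² − 8²) = 21825.0 J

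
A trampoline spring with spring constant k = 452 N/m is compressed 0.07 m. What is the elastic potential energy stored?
PE = ½kx² = ½(452)(0.07)² = 1.107 J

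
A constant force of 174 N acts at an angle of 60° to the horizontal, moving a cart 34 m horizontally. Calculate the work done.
W = F·d·cosθ = (174)(34)cos(60°) = 2958 J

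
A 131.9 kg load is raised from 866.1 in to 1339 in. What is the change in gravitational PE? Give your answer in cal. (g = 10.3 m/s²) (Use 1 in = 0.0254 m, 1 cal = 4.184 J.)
Convert to SI: m = 131.9 kg, Δh = 12.0117 m
ΔPE = mgΔh = (131.9)(10.3)(12.0117) = 16318.7 J = 3900 cal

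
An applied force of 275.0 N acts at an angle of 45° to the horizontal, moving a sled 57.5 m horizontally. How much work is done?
W = F·d·cosθ = (275.0)(57.5)cos(45°) = 11180 J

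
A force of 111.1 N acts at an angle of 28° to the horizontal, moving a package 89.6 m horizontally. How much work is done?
W = F·d·cosθ = (111.1)(89.6)cos(28°) = 8789 J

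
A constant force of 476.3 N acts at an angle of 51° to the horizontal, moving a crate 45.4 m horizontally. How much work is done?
W = F·d·cosθ = (476.3)(45.4)cos(51°) = 13610 J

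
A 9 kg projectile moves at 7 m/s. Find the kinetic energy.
KE = ½mv² = ½(9)(7)² = 220.5 J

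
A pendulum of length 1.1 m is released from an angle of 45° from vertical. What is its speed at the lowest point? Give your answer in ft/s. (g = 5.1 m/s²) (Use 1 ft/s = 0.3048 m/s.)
h = L(1 − cosθ) = 1.1(1 − cos45°) = 0.322183 m
v = √(2gh) = √(2·5.1·0.322183) = 1.8128 m/s = 5.948 ft/s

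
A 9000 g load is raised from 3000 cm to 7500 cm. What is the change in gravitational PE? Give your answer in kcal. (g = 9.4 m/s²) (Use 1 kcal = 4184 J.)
Convert to SI: m = 9.0 kg, Δh = 45.0 m
ΔPE = mgΔh = (9.0)(9.4)(45.0) = 3807.0 J = 0.9099 kcal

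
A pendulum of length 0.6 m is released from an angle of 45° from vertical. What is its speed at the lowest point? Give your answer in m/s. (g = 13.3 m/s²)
h = L(1 − cosθ) = 0.6(1 − cos45°) = 0.175736 m
v = √(2gh) = √(2·13.3·0.175736) = 2.162 m/s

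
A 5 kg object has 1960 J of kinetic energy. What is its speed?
v = √(2·KE/m) = √(2·1960/5) = 28.0 m/s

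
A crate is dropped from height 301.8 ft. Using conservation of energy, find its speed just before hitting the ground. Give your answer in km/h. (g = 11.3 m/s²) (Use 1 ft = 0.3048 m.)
Convert to SI: h = 91.9886 m
mgh = ½mv² ⇒ v = √(2gh) = √(2·11.3·91.9886) = 45.5954 m/s = 164.1 km/h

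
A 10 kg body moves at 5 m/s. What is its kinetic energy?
KE = ½mv² = ½(10)(5)² = 125.0 J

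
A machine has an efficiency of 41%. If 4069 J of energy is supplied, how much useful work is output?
W_out = η·W_in = 0.41·4069 = 1668.29 J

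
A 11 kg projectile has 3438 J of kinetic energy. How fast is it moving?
v = √(2·KE/m) = √(2·3438/11) = 25.0 m/s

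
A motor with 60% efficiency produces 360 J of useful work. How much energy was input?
W_in = W_out/η = 360/0.6 = 600.0 J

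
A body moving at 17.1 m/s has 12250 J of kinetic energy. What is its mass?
m = 2·KE/v² = 2·12250/(17.1)² = 83.79 kg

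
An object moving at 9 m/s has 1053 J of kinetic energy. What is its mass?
m = 2·KE/v² = 2·1053/(9)² = 26.0 kg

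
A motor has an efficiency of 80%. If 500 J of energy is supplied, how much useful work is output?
W_out = η·W_in = 0.8·500 = 400.0 J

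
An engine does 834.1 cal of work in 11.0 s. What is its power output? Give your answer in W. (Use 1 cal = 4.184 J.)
Convert to SI: W = 3489.87 J, t = 11.0 s
P = W/t = 3489.87/11.0 = 317.3 W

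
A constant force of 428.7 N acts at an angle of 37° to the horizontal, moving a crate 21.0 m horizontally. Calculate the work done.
W = F·d·cosθ = (428.7)(21.0)cos(37°) = 7190 J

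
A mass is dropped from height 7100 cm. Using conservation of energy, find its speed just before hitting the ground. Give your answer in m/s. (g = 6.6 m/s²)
Convert to SI: h = 71.0 m
mgh = ½mv² ⇒ v = √(2gh) = √(2·6.6·71.0) = 30.61 m/s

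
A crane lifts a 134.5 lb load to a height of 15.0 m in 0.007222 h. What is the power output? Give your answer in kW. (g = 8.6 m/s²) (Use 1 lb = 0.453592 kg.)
Convert to SI: m = 61.0081 kg, h = 15.0 m, t = 25.9992 s
P = mgh/t = (61.0081)(8.6)(15.0)/25.9992 = 302.703 W = 0.3027 kW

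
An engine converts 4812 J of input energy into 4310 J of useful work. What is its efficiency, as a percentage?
η = W_out/W_in = 4310/4812 = 89.57%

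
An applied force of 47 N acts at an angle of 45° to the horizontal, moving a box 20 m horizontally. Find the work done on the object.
W = F·d·cosθ = (47)(20)cos(45°) = 664.7 J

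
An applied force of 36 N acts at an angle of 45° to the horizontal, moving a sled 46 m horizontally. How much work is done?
W = F·d·cosθ = (36)(46)cos(45°) = 1171 J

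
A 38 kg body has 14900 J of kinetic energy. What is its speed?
v = √(2·KE/m) = √(2·14900/38) = 28.0 m/s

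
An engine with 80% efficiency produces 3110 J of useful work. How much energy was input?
W_in = W_out/η = 3110/0.8 = 3888 J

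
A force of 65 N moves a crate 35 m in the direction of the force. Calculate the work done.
W = F·d = (65)(35) = 2275 J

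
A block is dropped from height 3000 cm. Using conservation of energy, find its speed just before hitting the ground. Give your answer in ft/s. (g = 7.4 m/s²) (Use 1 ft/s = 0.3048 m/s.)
Convert to SI: h = 30.0 m
mgh = ½mv² ⇒ v = √(2gh) = √(2·7.4·30.0) = 21.0713 m/s = 69.13 ft/s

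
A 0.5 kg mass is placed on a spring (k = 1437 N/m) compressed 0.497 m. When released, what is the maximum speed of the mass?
½kx² = ½mv² ⇒ v = x√(k/m) = (0.497)√(1437/0.5) = 26.64 m/s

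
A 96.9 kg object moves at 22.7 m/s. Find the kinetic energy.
KE = ½mv² = ½(96.9)(22.7)² = 24970 J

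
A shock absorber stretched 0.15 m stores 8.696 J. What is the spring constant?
k = 2·PE/x² = 2·8.696/(0.15)² = 773.0 N/m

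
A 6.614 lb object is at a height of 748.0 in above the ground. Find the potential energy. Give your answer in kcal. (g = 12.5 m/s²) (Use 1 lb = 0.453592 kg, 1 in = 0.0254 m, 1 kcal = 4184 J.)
Convert to SI: m = 3.00006 kg, h = 18.9992 m
PE = mgh = (3.00006)(12.5)(18.9992) = 712.484 J = 0.1703 kcal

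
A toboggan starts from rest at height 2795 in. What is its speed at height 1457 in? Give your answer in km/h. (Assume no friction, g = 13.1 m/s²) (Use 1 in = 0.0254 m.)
Convert to SI: h₁−h₂ = 33.9852 m
mgh₁ = mgh₂ + ½mv² ⇒ v = √(2g(h₁−h₂)) = √(2·13.1·33.9852) = 29.8398 m/s = 107.4 km/h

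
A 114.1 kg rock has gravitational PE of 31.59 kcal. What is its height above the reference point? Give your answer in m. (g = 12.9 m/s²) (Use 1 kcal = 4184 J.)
Convert to SI: m = 114.1 kg, PE = 132173 J
h = PE/(mg) = 132173/(114.1·12.9) = 89.8 m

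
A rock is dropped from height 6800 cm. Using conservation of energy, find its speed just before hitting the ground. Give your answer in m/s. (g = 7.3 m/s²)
Convert to SI: h = 68.0 m
mgh = ½mv² ⇒ v = √(2gh) = √(2·7.3·68.0) = 31.51 m/s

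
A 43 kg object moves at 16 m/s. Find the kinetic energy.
KE = ½mv² = ½(43)(16)² = 5504.0 J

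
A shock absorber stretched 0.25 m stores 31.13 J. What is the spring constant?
k = 2·PE/x² = 2·31.13/(0.25)² = 996.2 N/m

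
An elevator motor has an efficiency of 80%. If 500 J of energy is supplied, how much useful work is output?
W_out = η·W_in = 0.8·500 = 400.0 J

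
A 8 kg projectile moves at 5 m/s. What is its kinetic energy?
KE = ½mv² = ½(8)(5)² = 100.0 J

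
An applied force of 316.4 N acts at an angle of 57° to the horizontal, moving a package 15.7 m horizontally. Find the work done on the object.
W = F·d·cosθ = (316.4)(15.7)cos(57°) = 2705 J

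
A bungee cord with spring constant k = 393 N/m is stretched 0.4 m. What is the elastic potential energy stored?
PE = ½kx² = ½(393)(0.4)² = 31.44 J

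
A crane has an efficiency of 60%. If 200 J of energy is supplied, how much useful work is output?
W_out = η·W_in = 0.6·200 = 120.0 J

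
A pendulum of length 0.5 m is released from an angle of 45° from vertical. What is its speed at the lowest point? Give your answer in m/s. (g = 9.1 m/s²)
h = L(1 − cosθ) = 0.5(1 − cos45°) = 0.146447 m
v = √(2gh) = √(2·9.1·0.146447) = 1.633 m/s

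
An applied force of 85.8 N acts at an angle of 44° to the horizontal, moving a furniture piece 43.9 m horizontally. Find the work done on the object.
W = F·d·cosθ = (85.8)(43.9)cos(44°) = 2709 J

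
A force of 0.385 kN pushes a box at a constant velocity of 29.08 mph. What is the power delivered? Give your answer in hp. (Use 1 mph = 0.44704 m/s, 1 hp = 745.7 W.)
Convert to SI: F = 385.0 N, v = 12.9999 m/s
P = Fv = (385.0)(12.9999) = 5004.97 W = 6.712 hp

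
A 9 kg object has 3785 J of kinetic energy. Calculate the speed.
v = √(2·KE/m) = √(2·3785/9) = 29.0 m/s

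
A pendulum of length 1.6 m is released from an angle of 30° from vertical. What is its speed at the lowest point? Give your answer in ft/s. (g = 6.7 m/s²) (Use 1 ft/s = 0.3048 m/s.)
h = L(1 − cosθ) = 1.6(1 − cos30°) = 0.214359 m
v = √(2gh) = √(2·6.7·0.214359) = 1.69482 m/s = 5.56 ft/s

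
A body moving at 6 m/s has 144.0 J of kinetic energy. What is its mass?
m = 2·KE/v² = 2·144.0/(6)² = 8.0 kg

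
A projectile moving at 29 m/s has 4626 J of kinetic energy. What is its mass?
m = 2·KE/v² = 2·4626/(29)² = 11.0 kg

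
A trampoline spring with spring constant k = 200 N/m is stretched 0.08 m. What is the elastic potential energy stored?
PE = ½kx² = ½(200)(0.08)² = 0.64 J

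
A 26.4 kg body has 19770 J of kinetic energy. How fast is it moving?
v = √(2·KE/m) = √(2·19770/26.4) = 38.7 m/s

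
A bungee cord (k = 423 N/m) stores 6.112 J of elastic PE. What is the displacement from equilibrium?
x = √(2·PE/k) = √(2·6.112/423) = 0.17 m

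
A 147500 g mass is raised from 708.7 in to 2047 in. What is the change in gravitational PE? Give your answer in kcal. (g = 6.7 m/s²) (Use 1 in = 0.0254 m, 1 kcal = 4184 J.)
Convert to SI: m = 147.5 kg, Δh = 33.9928 m
ΔPE = mgΔh = (147.5)(6.7)(33.9928) = 33593.4 J = 8.029 kcal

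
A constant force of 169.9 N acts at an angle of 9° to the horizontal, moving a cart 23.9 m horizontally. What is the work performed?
W = F·d·cosθ = (169.9)(23.9)cos(9°) = 4011 J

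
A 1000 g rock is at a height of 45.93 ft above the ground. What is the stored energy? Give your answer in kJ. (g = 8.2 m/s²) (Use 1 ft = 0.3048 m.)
Convert to SI: m = 1.0 kg, h = 13.9995 m
PE = mgh = (1.0)(8.2)(13.9995) = 114.796 J = 0.1148 kJ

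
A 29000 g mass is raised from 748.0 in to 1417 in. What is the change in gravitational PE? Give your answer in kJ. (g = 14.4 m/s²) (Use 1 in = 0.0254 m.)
Convert to SI: m = 29.0 kg, Δh = 16.9926 m
ΔPE = mgΔh = (29.0)(14.4)(16.9926) = 7096.11 J = 7.096 kJ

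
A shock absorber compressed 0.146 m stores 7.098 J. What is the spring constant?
k = 2·PE/x² = 2·7.098/(0.146)² = 666.0 N/m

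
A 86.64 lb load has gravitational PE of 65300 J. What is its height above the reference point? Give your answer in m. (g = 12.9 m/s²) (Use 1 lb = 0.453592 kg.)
Convert to SI: m = 39.2992 kg, PE = 65300.0 J
h = PE/(mg) = 65300.0/(39.2992·12.9) = 128.8 m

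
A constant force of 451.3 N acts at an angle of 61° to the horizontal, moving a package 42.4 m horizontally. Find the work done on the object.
W = F·d·cosθ = (451.3)(42.4)cos(61°) = 9277 J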